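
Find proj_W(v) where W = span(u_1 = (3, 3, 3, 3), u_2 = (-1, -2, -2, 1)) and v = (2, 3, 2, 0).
proj_W(v) = (7/4, 31/12, 31/12, 1/12)

Set up U = [u_1 | ... | u_2] ∈ R^(4×2). The projector onto W = col(U) is P = U (U^T U)^(-1) U^T.
Compute U^T U =
  [36, -12]
  [-12, 10],
and U^T v = (21, -12).
Solve U^T U · c = U^T v for the coefficients: c = (11/36, -5/6). The projection is proj_W(v) = U c.
Check: (v - proj_W(v)) · u_1 = 0  (should be 0).
Check: (v - proj_W(v)) · u_2 = 0  (should be 0).
Result: proj_W(v) = (7/4, 31/12, 31/12, 1/12).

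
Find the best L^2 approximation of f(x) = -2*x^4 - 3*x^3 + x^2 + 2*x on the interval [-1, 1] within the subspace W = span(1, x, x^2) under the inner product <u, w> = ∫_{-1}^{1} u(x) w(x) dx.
g(x) = -5*x^2/7 + x/5 + 6/35

The best approximation g ∈ W is the orthogonal projection of f onto W. Writing g = a_0 + a_1 x + a_2 x^2, the coefficients solve the normal equations G · a = b where
  G_{ij} = <φ_i, φ_j> and b_i = <f, φ_i>, with φ_0 = 1, φ_1 = x, φ_2 = x^2.
G =
  [2, 0, 2/3]
  [0, 2/3, 0]
  [2/3, 0, 2/5],
b = (-2/15, 2/15, -6/35).
Solving gives a_0 = 6/35, a_1 = 1/5, a_2 = -5/7, so
  g(x) = -5*x^2/7 + x/5 + 6/35.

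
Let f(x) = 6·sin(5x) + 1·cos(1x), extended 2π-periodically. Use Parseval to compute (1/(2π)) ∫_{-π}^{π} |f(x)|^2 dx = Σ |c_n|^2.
Σ |c_n|^2 = 37/2

Expand |f|^2 and use orthogonality of {sin(nx), cos(mx)} on [-π, π]:
  ∫_{-π}^{π} sin(nx)^2 dx = π, ∫ cos(mx)^2 dx = π, and cross terms integrate to 0.
So ∫_{-π}^{π} f(x)^2 dx = 6^2 · π + 1^2 · π = (36 + 1)π.
Divide by 2π: (36 + 1)/2 = 37/2.
By Parseval, this equals Σ |c_n|^2.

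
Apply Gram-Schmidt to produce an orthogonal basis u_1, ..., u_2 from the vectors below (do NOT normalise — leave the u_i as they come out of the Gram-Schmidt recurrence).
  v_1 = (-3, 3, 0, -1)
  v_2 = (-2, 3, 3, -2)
Orthogonal basis:
  u_1 = (-3, 3, 0, -1)
  u_2 = (13/19, 6/19, 3, -21/19)

Apply the Gram-Schmidt recurrence
  u_1 = v_1
  u_i = v_i − Σ_{j<i} ((v_i · u_j) / (u_j · u_j)) · u_j.

Step by step this gives:
  u_1 = (-3, 3, 0, -1)
  u_2 = (13/19, 6/19, 3, -21/19)

Orthogonality check:
  u_2 · u_1 = 0 (should be 0)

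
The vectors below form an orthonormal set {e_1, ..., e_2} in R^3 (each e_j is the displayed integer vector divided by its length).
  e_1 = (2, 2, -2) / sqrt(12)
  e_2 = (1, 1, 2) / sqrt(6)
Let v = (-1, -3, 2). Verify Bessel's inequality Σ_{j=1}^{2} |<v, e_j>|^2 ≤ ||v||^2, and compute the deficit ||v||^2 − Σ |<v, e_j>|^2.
Σ |<v, e_j>|^2 = 12; ||v||^2 = 14; deficit = 2

Write each e_j = u_j / sqrt(<u_j, u_j>) where u_j is the displayed integer vector. Then <v, e_j> = <v, u_j> / sqrt(<u_j, u_j>), so |<v, e_j>|^2 = <v, u_j>^2 / <u_j, u_j>.
Coefficients: <v, e_1> = -12/sqrt(12), <v, e_2> = 0/sqrt(6).
Square and sum: Σ |<v, e_j>|^2 = 12.
Compute ||v||^2 = v·v = 14.
Deficit = 14 − 12 = 2 ≥ 0, confirming Bessel's inequality. (The deficit equals ||v − Σ <v,e_j> e_j||^2, the squared distance from v to span{e_j}.)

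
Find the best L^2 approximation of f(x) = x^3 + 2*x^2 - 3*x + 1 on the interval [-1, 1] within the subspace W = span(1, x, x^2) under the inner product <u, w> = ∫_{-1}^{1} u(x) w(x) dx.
g(x) = 2*x^2 - 12*x/5 + 1

The best approximation g ∈ W is the orthogonal projection of f onto W. Writing g = a_0 + a_1 x + a_2 x^2, the coefficients solve the normal equations G · a = b where
  G_{ij} = <φ_i, φ_j> and b_i = <f, φ_i>, with φ_0 = 1, φ_1 = x, φ_2 = x^2.
G =
  [2, 0, 2/3]
  [0, 2/3, 0]
  [2/3, 0, 2/5],
b = (10/3, -8/5, 22/15).
Solving gives a_0 = 1, a_1 = -12/5, a_2 = 2, so
  g(x) = 2*x^2 - 12*x/5 + 1.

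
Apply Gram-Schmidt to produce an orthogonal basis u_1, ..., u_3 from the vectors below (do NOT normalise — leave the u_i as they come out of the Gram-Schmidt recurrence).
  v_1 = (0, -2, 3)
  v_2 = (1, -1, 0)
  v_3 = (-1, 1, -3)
Orthogonal basis:
  u_1 = (0, -2, 3)
  u_2 = (1, -9/13, -6/13)
  u_3 = (-9/11, -9/11, -6/11)

Apply the Gram-Schmidt recurrence
  u_1 = v_1
  u_i = v_i − Σ_{j<i} ((v_i · u_j) / (u_j · u_j)) · u_j.

Step by step this gives:
  u_1 = (0, -2, 3)
  u_2 = (1, -9/13, -6/13)
  u_3 = (-9/11, -9/11, -6/11)

Orthogonality check:
  u_2 · u_1 = 0 (should be 0)
  u_3 · u_1 = 0 (should be 0)
  u_3 · u_2 = 0 (should be 0)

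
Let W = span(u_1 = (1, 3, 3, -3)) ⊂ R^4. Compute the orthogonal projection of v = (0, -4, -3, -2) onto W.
proj_W(v) = (-15/28, -45/28, -45/28, 45/28)

Set up U = [u_1 | ... | u_1] ∈ R^(4×1). The projector onto W = col(U) is P = U (U^T U)^(-1) U^T.
Compute U^T U =
  [28],
and U^T v = (-15).
Solve U^T U · c = U^T v for the coefficients: c = (-15/28). The projection is proj_W(v) = U c.
Check: (v - proj_W(v)) · u_1 = 0  (should be 0).
Result: proj_W(v) = (-15/28, -45/28, -45/28, 45/28).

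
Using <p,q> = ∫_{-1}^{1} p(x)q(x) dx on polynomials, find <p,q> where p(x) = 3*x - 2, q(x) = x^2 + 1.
<p,q> = -16/3

Expand the product: p(x)·q(x) = 3*x^3 - 2*x^2 + 3*x - 2.
∫_{-1}^{1} of each monomial x^k gives [2/(k+1) if k even, 0 if k odd]. Integrating term-by-term (or equivalently evaluating the antiderivative F(x) = 3*x^4/4 - 2*x^3/3 + 3*x^2/2 - 2*x at the endpoints):
  F(1) − F(−1) = -5/12 − (59/12) = -16/3.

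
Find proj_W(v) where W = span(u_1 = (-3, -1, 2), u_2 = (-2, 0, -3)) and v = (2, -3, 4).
proj_W(v) = (253/182, -5/14, 401/91)

Set up U = [u_1 | ... | u_2] ∈ R^(3×2). The projector onto W = col(U) is P = U (U^T U)^(-1) U^T.
Compute U^T U =
  [14, 0]
  [0, 13],
and U^T v = (5, -16).
Solve U^T U · c = U^T v for the coefficients: c = (5/14, -16/13). The projection is proj_W(v) = U c.
Check: (v - proj_W(v)) · u_1 = 0  (should be 0).
Check: (v - proj_W(v)) · u_2 = 0  (should be 0).
Result: proj_W(v) = (253/182, -5/14, 401/91).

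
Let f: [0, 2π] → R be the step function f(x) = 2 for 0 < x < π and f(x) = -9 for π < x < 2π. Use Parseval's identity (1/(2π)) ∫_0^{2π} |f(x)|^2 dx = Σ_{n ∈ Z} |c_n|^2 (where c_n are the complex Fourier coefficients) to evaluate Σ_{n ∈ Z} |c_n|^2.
Σ |c_n|^2 = 85/2

Parseval equates the L^2 energy of f (normalised by 1/(2π)) with the ℓ^2 sum of its Fourier coefficients: (1/(2π)) ∫_0^{2π} |f|^2 = Σ |c_n|^2.
Compute the left side: (1/(2π)) [∫_0^π 2^2 dx + ∫_π^{2π} (-9)^2 dx] = (1/(2π)) · (4π + 81π) = (4 + 81)/2 = 85/2.
So Σ_{n ∈ Z} |c_n|^2 = 85/2.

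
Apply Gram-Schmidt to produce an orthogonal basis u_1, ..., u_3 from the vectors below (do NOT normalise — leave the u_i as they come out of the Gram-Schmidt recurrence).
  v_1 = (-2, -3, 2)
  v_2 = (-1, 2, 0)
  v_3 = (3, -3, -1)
Orthogonal basis:
  u_1 = (-2, -3, 2)
  u_2 = (-25/17, 22/17, 8/17)
  u_3 = (-4/69, -2/69, -7/69)

Apply the Gram-Schmidt recurrence
  u_1 = v_1
  u_i = v_i − Σ_{j<i} ((v_i · u_j) / (u_j · u_j)) · u_j.

Step by step this gives:
  u_1 = (-2, -3, 2)
  u_2 = (-25/17, 22/17, 8/17)
  u_3 = (-4/69, -2/69, -7/69)

Orthogonality check:
  u_2 · u_1 = 0 (should be 0)
  u_3 · u_1 = 0 (should be 0)
  u_3 · u_2 = 0 (should be 0)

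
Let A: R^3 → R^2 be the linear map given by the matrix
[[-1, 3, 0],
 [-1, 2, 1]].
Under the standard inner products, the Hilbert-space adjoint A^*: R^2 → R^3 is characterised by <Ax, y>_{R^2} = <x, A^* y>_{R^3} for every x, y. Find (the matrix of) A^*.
A^* = A^T =
[[-1, -1],
 [3, 2],
 [0, 1]]

For real matrices with standard dot products, the defining identity <Ax, y> = <x, A^* y> gives (Ax)^T y = x^T (A^*) y, i.e. x^T A^T y = x^T (A^*) y. Since this holds for all x, y, we must have A^* = A^T. Therefore
A^* =
[[-1, -1],
 [3, 2],
 [0, 1]].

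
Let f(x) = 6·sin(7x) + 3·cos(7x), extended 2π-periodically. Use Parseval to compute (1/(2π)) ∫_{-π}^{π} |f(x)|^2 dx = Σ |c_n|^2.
Σ |c_n|^2 = 45/2

Expand |f|^2 and use orthogonality of {sin(nx), cos(mx)} on [-π, π]:
  ∫_{-π}^{π} sin(nx)^2 dx = π, ∫ cos(mx)^2 dx = π, and cross terms integrate to 0.
So ∫_{-π}^{π} f(x)^2 dx = 6^2 · π + 3^2 · π = (36 + 9)π.
Divide by 2π: (36 + 9)/2 = 45/2.
By Parseval, this equals Σ |c_n|^2.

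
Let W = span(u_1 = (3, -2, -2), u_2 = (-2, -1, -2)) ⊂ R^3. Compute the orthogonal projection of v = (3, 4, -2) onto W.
proj_W(v) = (113/51, 4/51, 38/51)

Set up U = [u_1 | ... | u_2] ∈ R^(3×2). The projector onto W = col(U) is P = U (U^T U)^(-1) U^T.
Compute U^T U =
  [17, 0]
  [0, 9],
and U^T v = (5, -6).
Solve U^T U · c = U^T v for the coefficients: c = (5/17, -2/3). The projection is proj_W(v) = U c.
Check: (v - proj_W(v)) · u_1 = 0  (should be 0).
Check: (v - proj_W(v)) · u_2 = 0  (should be 0).
Result: proj_W(v) = (113/51, 4/51, 38/51).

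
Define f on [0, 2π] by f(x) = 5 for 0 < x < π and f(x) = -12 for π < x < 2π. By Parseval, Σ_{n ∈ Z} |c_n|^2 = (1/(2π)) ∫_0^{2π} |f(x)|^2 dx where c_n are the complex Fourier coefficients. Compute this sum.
Σ |c_n|^2 = 169/2

Parseval equates the L^2 energy of f (normalised by 1/(2π)) with the ℓ^2 sum of its Fourier coefficients: (1/(2π)) ∫_0^{2π} |f|^2 = Σ |c_n|^2.
Compute the left side: (1/(2π)) [∫_0^π 5^2 dx + ∫_π^{2π} (-12)^2 dx] = (1/(2π)) · (25π + 144π) = (25 + 144)/2 = 169/2.
So Σ_{n ∈ Z} |c_n|^2 = 169/2.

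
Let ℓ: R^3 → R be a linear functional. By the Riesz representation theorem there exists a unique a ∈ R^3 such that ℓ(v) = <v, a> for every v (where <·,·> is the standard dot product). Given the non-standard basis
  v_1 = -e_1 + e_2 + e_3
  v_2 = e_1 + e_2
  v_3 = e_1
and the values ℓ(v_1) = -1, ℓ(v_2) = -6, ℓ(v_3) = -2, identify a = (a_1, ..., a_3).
a = (-2, -4, 1)

Write a = (a_1, ..., a_3) in the standard basis. For each basis vector v_i, ℓ(v_i) = <v_i, a> is a linear equation in the a_j's. Collect the n equations into a matrix system V a = ℓ, where row i of V is v_i (expressed in the standard basis). Since V is invertible (lower-triangular with 1s on the diagonal, up to permutation), solve by back-substitution:
  V =
[[-1, 1, 1],
 [1, 1, 0],
 [1, 0, 0]]
  V a = (-1, -6, -2)
Solving gives a = (-2, -4, 1).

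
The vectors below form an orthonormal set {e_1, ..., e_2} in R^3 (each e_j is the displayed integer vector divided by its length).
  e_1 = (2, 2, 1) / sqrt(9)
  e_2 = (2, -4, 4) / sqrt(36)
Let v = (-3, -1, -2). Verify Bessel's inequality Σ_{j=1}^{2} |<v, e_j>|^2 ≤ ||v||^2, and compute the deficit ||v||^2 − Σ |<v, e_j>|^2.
Σ |<v, e_j>|^2 = 125/9; ||v||^2 = 14; deficit = 1/9

Write each e_j = u_j / sqrt(<u_j, u_j>) where u_j is the displayed integer vector. Then <v, e_j> = <v, u_j> / sqrt(<u_j, u_j>), so |<v, e_j>|^2 = <v, u_j>^2 / <u_j, u_j>.
Coefficients: <v, e_1> = -10/sqrt(9), <v, e_2> = -10/sqrt(36).
Square and sum: Σ |<v, e_j>|^2 = 125/9.
Compute ||v||^2 = v·v = 14.
Deficit = 14 − 125/9 = 1/9 ≥ 0, confirming Bessel's inequality. (The deficit equals ||v − Σ <v,e_j> e_j||^2, the squared distance from v to span{e_j}.)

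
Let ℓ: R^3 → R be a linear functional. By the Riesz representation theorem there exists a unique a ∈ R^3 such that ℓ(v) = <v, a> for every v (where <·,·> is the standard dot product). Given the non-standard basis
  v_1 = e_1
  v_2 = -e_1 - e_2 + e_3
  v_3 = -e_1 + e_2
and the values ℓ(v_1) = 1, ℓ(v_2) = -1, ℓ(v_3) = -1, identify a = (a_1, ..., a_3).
a = (1, 0, 0)

Write a = (a_1, ..., a_3) in the standard basis. For each basis vector v_i, ℓ(v_i) = <v_i, a> is a linear equation in the a_j's. Collect the n equations into a matrix system V a = ℓ, where row i of V is v_i (expressed in the standard basis). Since V is invertible (lower-triangular with 1s on the diagonal, up to permutation), solve by back-substitution:
  V =
[[1, 0, 0],
 [-1, -1, 1],
 [-1, 1, 0]]
  V a = (1, -1, -1)
Solving gives a = (1, 0, 0).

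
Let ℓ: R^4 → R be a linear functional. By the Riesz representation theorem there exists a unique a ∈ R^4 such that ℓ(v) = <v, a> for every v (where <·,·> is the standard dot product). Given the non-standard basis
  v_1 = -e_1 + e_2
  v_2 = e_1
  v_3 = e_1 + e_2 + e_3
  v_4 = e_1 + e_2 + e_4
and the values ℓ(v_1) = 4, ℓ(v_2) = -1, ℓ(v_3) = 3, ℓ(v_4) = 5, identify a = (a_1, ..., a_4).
a = (-1, 3, 1, 3)

Write a = (a_1, ..., a_4) in the standard basis. For each basis vector v_i, ℓ(v_i) = <v_i, a> is a linear equation in the a_j's. Collect the n equations into a matrix system V a = ℓ, where row i of V is v_i (expressed in the standard basis). Since V is invertible (lower-triangular with 1s on the diagonal, up to permutation), solve by back-substitution:
  V =
[[-1, 1, 0, 0],
 [1, 0, 0, 0],
 [1, 1, 1, 0],
 [1, 1, 0, 1]]
  V a = (4, -1, 3, 5)
Solving gives a = (-1, 3, 1, 3).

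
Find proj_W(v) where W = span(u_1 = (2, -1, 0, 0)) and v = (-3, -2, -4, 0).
proj_W(v) = (-8/5, 4/5, 0, 0)

Set up U = [u_1 | ... | u_1] ∈ R^(4×1). The projector onto W = col(U) is P = U (U^T U)^(-1) U^T.
Compute U^T U =
  [5],
and U^T v = (-4).
Solve U^T U · c = U^T v for the coefficients: c = (-4/5). The projection is proj_W(v) = U c.
Check: (v - proj_W(v)) · u_1 = 0  (should be 0).
Result: proj_W(v) = (-8/5, 4/5, 0, 0).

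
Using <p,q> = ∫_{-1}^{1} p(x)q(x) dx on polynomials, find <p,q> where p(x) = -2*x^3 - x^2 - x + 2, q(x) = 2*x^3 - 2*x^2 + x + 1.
<p,q> = -68/35

Expand the product: p(x)·q(x) = -4*x^6 + 2*x^5 - 2*x^4 + 3*x^3 - 6*x^2 + x + 2.
∫_{-1}^{1} of each monomial x^k gives [2/(k+1) if k even, 0 if k odd]. Integrating term-by-term (or equivalently evaluating the antiderivative F(x) = -4*x^7/7 + x^6/3 - 2*x^5/5 + 3*x^4/4 - 2*x^3 + x^2/2 + 2*x at the endpoints):
  F(1) − F(−1) = 257/420 − (1073/420) = -68/35.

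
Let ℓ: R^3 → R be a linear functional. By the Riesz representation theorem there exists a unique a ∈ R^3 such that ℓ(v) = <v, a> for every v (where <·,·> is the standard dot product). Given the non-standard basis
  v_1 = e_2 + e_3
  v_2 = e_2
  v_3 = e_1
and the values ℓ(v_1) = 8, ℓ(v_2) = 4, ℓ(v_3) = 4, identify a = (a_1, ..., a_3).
a = (4, 4, 4)

Write a = (a_1, ..., a_3) in the standard basis. For each basis vector v_i, ℓ(v_i) = <v_i, a> is a linear equation in the a_j's. Collect the n equations into a matrix system V a = ℓ, where row i of V is v_i (expressed in the standard basis). Since V is invertible (lower-triangular with 1s on the diagonal, up to permutation), solve by back-substitution:
  V =
[[0, 1, 1],
 [0, 1, 0],
 [1, 0, 0]]
  V a = (8, 4, 4)
Solving gives a = (4, 4, 4).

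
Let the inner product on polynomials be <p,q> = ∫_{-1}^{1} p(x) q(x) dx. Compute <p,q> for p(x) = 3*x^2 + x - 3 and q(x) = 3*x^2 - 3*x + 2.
<p,q> = -62/5

Expand the product: p(x)·q(x) = 9*x^4 - 6*x^3 - 6*x^2 + 11*x - 6.
∫_{-1}^{1} of each monomial x^k gives [2/(k+1) if k even, 0 if k odd]. Integrating term-by-term (or equivalently evaluating the antiderivative F(x) = 9*x^5/5 - 3*x^4/2 - 2*x^3 + 11*x^2/2 - 6*x at the endpoints):
  F(1) − F(−1) = -11/5 − (51/5) = -62/5.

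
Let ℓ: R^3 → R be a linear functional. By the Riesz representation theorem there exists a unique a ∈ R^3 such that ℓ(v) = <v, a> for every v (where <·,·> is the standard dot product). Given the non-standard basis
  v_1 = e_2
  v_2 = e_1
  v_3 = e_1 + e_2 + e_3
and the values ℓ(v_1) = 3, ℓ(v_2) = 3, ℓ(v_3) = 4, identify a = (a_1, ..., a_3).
a = (3, 3, -2)

Write a = (a_1, ..., a_3) in the standard basis. For each basis vector v_i, ℓ(v_i) = <v_i, a> is a linear equation in the a_j's. Collect the n equations into a matrix system V a = ℓ, where row i of V is v_i (expressed in the standard basis). Since V is invertible (lower-triangular with 1s on the diagonal, up to permutation), solve by back-substitution:
  V =
[[0, 1, 0],
 [1, 0, 0],
 [1, 1, 1]]
  V a = (3, 3, 4)
Solving gives a = (3, 3, -2).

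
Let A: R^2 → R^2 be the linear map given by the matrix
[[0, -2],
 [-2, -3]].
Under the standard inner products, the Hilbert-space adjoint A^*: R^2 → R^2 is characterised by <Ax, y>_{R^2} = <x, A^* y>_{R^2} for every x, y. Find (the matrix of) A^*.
A^* = A^T =
[[0, -2],
 [-2, -3]]

For real matrices with standard dot products, the defining identity <Ax, y> = <x, A^* y> gives (Ax)^T y = x^T (A^*) y, i.e. x^T A^T y = x^T (A^*) y. Since this holds for all x, y, we must have A^* = A^T. Therefore
A^* =
[[0, -2],
 [-2, -3]].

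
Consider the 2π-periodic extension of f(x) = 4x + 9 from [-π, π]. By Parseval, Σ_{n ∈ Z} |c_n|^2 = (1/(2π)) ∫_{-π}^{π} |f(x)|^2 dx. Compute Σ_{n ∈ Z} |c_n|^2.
Σ |c_n|^2 = 16π^2/3 + 81

Expand and integrate term by term over [-π, π]:
  ∫ (4x)^2 dx = 16·(2π^3/3); ∫ 2·4·(9)·x dx = 0 (odd integrand); ∫ 9^2 dx = 81·2π.
So (1/(2π)) ∫_{-π}^{π} (4x + 9)^2 dx = 16π^2/3 + 81 = 16π^2/3 + 81.
Parseval ⇒ Σ |c_n|^2 = 16π^2/3 + 81.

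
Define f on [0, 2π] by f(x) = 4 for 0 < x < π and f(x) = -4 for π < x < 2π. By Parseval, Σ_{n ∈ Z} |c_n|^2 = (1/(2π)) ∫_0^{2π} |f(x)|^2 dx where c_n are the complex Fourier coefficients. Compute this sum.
Σ |c_n|^2 = 16

Parseval equates the L^2 energy of f (normalised by 1/(2π)) with the ℓ^2 sum of its Fourier coefficients: (1/(2π)) ∫_0^{2π} |f|^2 = Σ |c_n|^2.
Compute the left side: (1/(2π)) [∫_0^π 4^2 dx + ∫_π^{2π} (-4)^2 dx] = (1/(2π)) · (16π + 16π) = (16 + 16)/2 = 16.
So Σ_{n ∈ Z} |c_n|^2 = 16.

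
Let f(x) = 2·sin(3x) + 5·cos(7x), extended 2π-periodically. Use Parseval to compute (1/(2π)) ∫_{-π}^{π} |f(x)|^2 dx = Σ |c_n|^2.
Σ |c_n|^2 = 29/2

Expand |f|^2 and use orthogonality of {sin(nx), cos(mx)} on [-π, π]:
  ∫_{-π}^{π} sin(nx)^2 dx = π, ∫ cos(mx)^2 dx = π, and cross terms integrate to 0.
So ∫_{-π}^{π} f(x)^2 dx = 2^2 · π + 5^2 · π = (4 + 25)π.
Divide by 2π: (4 + 25)/2 = 29/2.
By Parseval, this equals Σ |c_n|^2.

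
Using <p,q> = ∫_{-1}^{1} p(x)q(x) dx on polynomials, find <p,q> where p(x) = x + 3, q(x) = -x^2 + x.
<p,q> = -4/3

Expand the product: p(x)·q(x) = -x^3 - 2*x^2 + 3*x.
∫_{-1}^{1} of each monomial x^k gives [2/(k+1) if k even, 0 if k odd]. Integrating term-by-term (or equivalently evaluating the antiderivative F(x) = -x^4/4 - 2*x^3/3 + 3*x^2/2 at the endpoints):
  F(1) − F(−1) = 7/12 − (23/12) = -4/3.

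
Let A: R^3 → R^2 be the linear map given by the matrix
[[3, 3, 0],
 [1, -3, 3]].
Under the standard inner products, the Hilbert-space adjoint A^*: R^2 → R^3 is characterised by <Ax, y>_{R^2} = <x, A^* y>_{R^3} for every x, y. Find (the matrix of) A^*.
A^* = A^T =
[[3, 1],
 [3, -3],
 [0, 3]]

For real matrices with standard dot products, the defining identity <Ax, y> = <x, A^* y> gives (Ax)^T y = x^T (A^*) y, i.e. x^T A^T y = x^T (A^*) y. Since this holds for all x, y, we must have A^* = A^T. Therefore
A^* =
[[3, 1],
 [3, -3],
 [0, 3]].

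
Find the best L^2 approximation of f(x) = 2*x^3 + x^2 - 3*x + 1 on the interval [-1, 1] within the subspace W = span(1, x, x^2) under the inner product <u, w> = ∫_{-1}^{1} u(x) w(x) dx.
g(x) = x^2 - 9*x/5 + 1

The best approximation g ∈ W is the orthogonal projection of f onto W. Writing g = a_0 + a_1 x + a_2 x^2, the coefficients solve the normal equations G · a = b where
  G_{ij} = <φ_i, φ_j> and b_i = <f, φ_i>, with φ_0 = 1, φ_1 = x, φ_2 = x^2.
G =
  [2, 0, 2/3]
  [0, 2/3, 0]
  [2/3, 0, 2/5],
b = (8/3, -6/5, 16/15).
Solving gives a_0 = 1, a_1 = -9/5, a_2 = 1, so
  g(x) = x^2 - 9*x/5 + 1.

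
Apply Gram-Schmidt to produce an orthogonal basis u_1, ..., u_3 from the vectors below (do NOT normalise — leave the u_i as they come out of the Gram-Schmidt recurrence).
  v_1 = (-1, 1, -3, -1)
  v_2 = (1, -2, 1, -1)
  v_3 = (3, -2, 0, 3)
Orthogonal basis:
  u_1 = (-1, 1, -3, -1)
  u_2 = (7/12, -19/12, -1/4, -17/12)
  u_3 = (133/59, -66/59, -116/59, 149/59)

Apply the Gram-Schmidt recurrence
  u_1 = v_1
  u_i = v_i − Σ_{j<i} ((v_i · u_j) / (u_j · u_j)) · u_j.

Step by step this gives:
  u_1 = (-1, 1, -3, -1)
  u_2 = (7/12, -19/12, -1/4, -17/12)
  u_3 = (133/59, -66/59, -116/59, 149/59)

Orthogonality check:
  u_2 · u_1 = 0 (should be 0)
  u_3 · u_1 = 0 (should be 0)
  u_3 · u_2 = 0 (should be 0)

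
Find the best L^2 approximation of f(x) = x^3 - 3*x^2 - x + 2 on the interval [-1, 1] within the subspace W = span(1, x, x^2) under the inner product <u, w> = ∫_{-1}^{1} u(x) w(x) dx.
g(x) = -3*x^2 - 2*x/5 + 2

The best approximation g ∈ W is the orthogonal projection of f onto W. Writing g = a_0 + a_1 x + a_2 x^2, the coefficients solve the normal equations G · a = b where
  G_{ij} = <φ_i, φ_j> and b_i = <f, φ_i>, with φ_0 = 1, φ_1 = x, φ_2 = x^2.
G =
  [2, 0, 2/3]
  [0, 2/3, 0]
  [2/3, 0, 2/5],
b = (2, -4/15, 2/15).
Solving gives a_0 = 2, a_1 = -2/5, a_2 = -3, so
  g(x) = -3*x^2 - 2*x/5 + 2.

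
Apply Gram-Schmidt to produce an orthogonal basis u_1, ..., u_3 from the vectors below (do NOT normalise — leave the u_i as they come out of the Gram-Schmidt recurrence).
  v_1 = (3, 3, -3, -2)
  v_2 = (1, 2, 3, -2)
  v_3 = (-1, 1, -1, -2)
Orthogonal basis:
  u_1 = (3, 3, -3, -2)
  u_2 = (19/31, 50/31, 105/31, -54/31)
  u_3 = (-465/271, 60/271, -145/271, -390/271)

Apply the Gram-Schmidt recurrence
  u_1 = v_1
  u_i = v_i − Σ_{j<i} ((v_i · u_j) / (u_j · u_j)) · u_j.

Step by step this gives:
  u_1 = (3, 3, -3, -2)
  u_2 = (19/31, 50/31, 105/31, -54/31)
  u_3 = (-465/271, 60/271, -145/271, -390/271)

Orthogonality check:
  u_2 · u_1 = 0 (should be 0)
  u_3 · u_1 = 0 (should be 0)
  u_3 · u_2 = 0 (should be 0)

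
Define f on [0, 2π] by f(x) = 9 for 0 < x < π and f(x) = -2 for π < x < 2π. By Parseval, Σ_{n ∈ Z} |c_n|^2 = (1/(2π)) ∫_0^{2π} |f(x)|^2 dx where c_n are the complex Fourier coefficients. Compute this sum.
Σ |c_n|^2 = 85/2

Parseval equates the L^2 energy of f (normalised by 1/(2π)) with the ℓ^2 sum of its Fourier coefficients: (1/(2π)) ∫_0^{2π} |f|^2 = Σ |c_n|^2.
Compute the left side: (1/(2π)) [∫_0^π 9^2 dx + ∫_π^{2π} (-2)^2 dx] = (1/(2π)) · (81π + 4π) = (81 + 4)/2 = 85/2.
So Σ_{n ∈ Z} |c_n|^2 = 85/2.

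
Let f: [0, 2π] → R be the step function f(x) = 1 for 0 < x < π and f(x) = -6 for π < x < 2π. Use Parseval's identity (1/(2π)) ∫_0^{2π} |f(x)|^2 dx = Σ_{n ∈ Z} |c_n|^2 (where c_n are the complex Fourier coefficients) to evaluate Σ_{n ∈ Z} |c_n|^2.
Σ |c_n|^2 = 37/2

Parseval equates the L^2 energy of f (normalised by 1/(2π)) with the ℓ^2 sum of its Fourier coefficients: (1/(2π)) ∫_0^{2π} |f|^2 = Σ |c_n|^2.
Compute the left side: (1/(2π)) [∫_0^π 1^2 dx + ∫_π^{2π} (-6)^2 dx] = (1/(2π)) · (1π + 36π) = (1 + 36)/2 = 37/2.
So Σ_{n ∈ Z} |c_n|^2 = 37/2.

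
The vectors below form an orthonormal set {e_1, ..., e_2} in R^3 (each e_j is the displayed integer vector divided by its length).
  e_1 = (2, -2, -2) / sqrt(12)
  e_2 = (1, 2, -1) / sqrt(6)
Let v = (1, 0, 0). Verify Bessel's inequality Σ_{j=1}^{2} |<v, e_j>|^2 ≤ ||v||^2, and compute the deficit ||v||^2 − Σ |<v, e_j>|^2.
Σ |<v, e_j>|^2 = 1/2; ||v||^2 = 1; deficit = 1/2

Write each e_j = u_j / sqrt(<u_j, u_j>) where u_j is the displayed integer vector. Then <v, e_j> = <v, u_j> / sqrt(<u_j, u_j>), so |<v, e_j>|^2 = <v, u_j>^2 / <u_j, u_j>.
Coefficients: <v, e_1> = 2/sqrt(12), <v, e_2> = 1/sqrt(6).
Square and sum: Σ |<v, e_j>|^2 = 1/2.
Compute ||v||^2 = v·v = 1.
Deficit = 1 − 1/2 = 1/2 ≥ 0, confirming Bessel's inequality. (The deficit equals ||v − Σ <v,e_j> e_j||^2, the squared distance from v to span{e_j}.)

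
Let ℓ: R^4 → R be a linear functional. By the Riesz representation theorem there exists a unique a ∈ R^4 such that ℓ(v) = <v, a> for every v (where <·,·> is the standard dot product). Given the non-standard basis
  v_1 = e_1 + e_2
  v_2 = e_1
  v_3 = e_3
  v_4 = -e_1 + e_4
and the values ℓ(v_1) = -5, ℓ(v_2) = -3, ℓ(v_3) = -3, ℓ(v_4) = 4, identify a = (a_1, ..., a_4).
a = (-3, -2, -3, 1)

Write a = (a_1, ..., a_4) in the standard basis. For each basis vector v_i, ℓ(v_i) = <v_i, a> is a linear equation in the a_j's. Collect the n equations into a matrix system V a = ℓ, where row i of V is v_i (expressed in the standard basis). Since V is invertible (lower-triangular with 1s on the diagonal, up to permutation), solve by back-substitution:
  V =
[[1, 1, 0, 0],
 [1, 0, 0, 0],
 [0, 0, 1, 0],
 [-1, 0, 0, 1]]
  V a = (-5, -3, -3, 4)
Solving gives a = (-3, -2, -3, 1).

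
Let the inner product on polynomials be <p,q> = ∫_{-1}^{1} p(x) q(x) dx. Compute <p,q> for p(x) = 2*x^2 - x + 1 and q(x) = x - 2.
<p,q> = -22/3

Expand the product: p(x)·q(x) = 2*x^3 - 5*x^2 + 3*x - 2.
∫_{-1}^{1} of each monomial x^k gives [2/(k+1) if k even, 0 if k odd]. Integrating term-by-term (or equivalently evaluating the antiderivative F(x) = x^4/2 - 5*x^3/3 + 3*x^2/2 - 2*x at the endpoints):
  F(1) − F(−1) = -5/3 − (17/3) = -22/3.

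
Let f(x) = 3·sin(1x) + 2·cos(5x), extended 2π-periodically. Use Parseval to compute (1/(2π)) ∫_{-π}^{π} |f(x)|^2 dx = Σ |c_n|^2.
Σ |c_n|^2 = 13/2

Expand |f|^2 and use orthogonality of {sin(nx), cos(mx)} on [-π, π]:
  ∫_{-π}^{π} sin(nx)^2 dx = π, ∫ cos(mx)^2 dx = π, and cross terms integrate to 0.
So ∫_{-π}^{π} f(x)^2 dx = 3^2 · π + 2^2 · π = (9 + 4)π.
Divide by 2π: (9 + 4)/2 = 13/2.
By Parseval, this equals Σ |c_n|^2.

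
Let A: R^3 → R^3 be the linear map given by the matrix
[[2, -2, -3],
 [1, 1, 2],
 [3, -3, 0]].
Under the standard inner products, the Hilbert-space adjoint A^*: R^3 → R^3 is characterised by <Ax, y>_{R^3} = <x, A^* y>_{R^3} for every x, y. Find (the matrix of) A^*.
A^* = A^T =
[[2, 1, 3],
 [-2, 1, -3],
 [-3, 2, 0]]

For real matrices with standard dot products, the defining identity <Ax, y> = <x, A^* y> gives (Ax)^T y = x^T (A^*) y, i.e. x^T A^T y = x^T (A^*) y. Since this holds for all x, y, we must have A^* = A^T. Therefore
A^* =
[[2, 1, 3],
 [-2, 1, -3],
 [-3, 2, 0]].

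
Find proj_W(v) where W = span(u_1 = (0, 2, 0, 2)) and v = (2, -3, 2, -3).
proj_W(v) = (0, -3, 0, -3)

Set up U = [u_1 | ... | u_1] ∈ R^(4×1). The projector onto W = col(U) is P = U (U^T U)^(-1) U^T.
Compute U^T U =
  [8],
and U^T v = (-12).
Solve U^T U · c = U^T v for the coefficients: c = (-3/2). The projection is proj_W(v) = U c.
Check: (v - proj_W(v)) · u_1 = 0  (should be 0).
Result: proj_W(v) = (0, -3, 0, -3).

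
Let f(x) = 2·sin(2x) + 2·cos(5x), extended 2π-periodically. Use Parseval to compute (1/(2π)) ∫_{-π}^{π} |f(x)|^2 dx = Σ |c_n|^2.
Σ |c_n|^2 = 4

Expand |f|^2 and use orthogonality of {sin(nx), cos(mx)} on [-π, π]:
  ∫_{-π}^{π} sin(nx)^2 dx = π, ∫ cos(mx)^2 dx = π, and cross terms integrate to 0.
So ∫_{-π}^{π} f(x)^2 dx = 2^2 · π + 2^2 · π = (4 + 4)π.
Divide by 2π: (4 + 4)/2 = 4.
By Parseval, this equals Σ |c_n|^2.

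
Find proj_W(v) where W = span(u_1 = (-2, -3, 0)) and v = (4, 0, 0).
proj_W(v) = (16/13, 24/13, 0)

Set up U = [u_1 | ... | u_1] ∈ R^(3×1). The projector onto W = col(U) is P = U (U^T U)^(-1) U^T.
Compute U^T U =
  [13],
and U^T v = (-8).
Solve U^T U · c = U^T v for the coefficients: c = (-8/13). The projection is proj_W(v) = U c.
Check: (v - proj_W(v)) · u_1 = 0  (should be 0).
Result: proj_W(v) = (16/13, 24/13, 0).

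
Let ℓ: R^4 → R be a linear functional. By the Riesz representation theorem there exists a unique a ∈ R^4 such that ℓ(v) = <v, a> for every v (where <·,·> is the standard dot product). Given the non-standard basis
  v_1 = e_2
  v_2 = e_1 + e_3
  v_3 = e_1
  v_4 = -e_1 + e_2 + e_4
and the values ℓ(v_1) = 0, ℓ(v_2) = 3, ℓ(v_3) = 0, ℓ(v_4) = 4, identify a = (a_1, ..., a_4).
a = (0, 0, 3, 4)

Write a = (a_1, ..., a_4) in the standard basis. For each basis vector v_i, ℓ(v_i) = <v_i, a> is a linear equation in the a_j's. Collect the n equations into a matrix system V a = ℓ, where row i of V is v_i (expressed in the standard basis). Since V is invertible (lower-triangular with 1s on the diagonal, up to permutation), solve by back-substitution:
  V =
[[0, 1, 0, 0],
 [1, 0, 1, 0],
 [1, 0, 0, 0],
 [-1, 1, 0, 1]]
  V a = (0, 3, 0, 4)
Solving gives a = (0, 0, 3, 4).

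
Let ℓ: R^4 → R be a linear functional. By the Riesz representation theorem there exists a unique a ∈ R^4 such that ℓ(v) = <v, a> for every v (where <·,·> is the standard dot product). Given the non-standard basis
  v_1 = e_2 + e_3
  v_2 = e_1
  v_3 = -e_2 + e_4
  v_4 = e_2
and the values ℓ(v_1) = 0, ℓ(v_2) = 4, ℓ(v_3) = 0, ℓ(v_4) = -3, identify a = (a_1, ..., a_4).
a = (4, -3, 3, -3)

Write a = (a_1, ..., a_4) in the standard basis. For each basis vector v_i, ℓ(v_i) = <v_i, a> is a linear equation in the a_j's. Collect the n equations into a matrix system V a = ℓ, where row i of V is v_i (expressed in the standard basis). Since V is invertible (lower-triangular with 1s on the diagonal, up to permutation), solve by back-substitution:
  V =
[[0, 1, 1, 0],
 [1, 0, 0, 0],
 [0, -1, 0, 1],
 [0, 1, 0, 0]]
  V a = (0, 4, 0, -3)
Solving gives a = (4, -3, 3, -3).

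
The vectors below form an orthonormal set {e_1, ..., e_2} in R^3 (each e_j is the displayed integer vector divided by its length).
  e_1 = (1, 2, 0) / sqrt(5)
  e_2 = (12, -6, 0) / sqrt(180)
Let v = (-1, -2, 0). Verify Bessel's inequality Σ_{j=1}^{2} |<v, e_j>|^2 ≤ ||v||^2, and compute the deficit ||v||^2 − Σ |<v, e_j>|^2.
Σ |<v, e_j>|^2 = 5; ||v||^2 = 5; deficit = 0

Write each e_j = u_j / sqrt(<u_j, u_j>) where u_j is the displayed integer vector. Then <v, e_j> = <v, u_j> / sqrt(<u_j, u_j>), so |<v, e_j>|^2 = <v, u_j>^2 / <u_j, u_j>.
Coefficients: <v, e_1> = -5/sqrt(5), <v, e_2> = 0/sqrt(180).
Square and sum: Σ |<v, e_j>|^2 = 5.
Compute ||v||^2 = v·v = 5.
Deficit = 5 − 5 = 0 ≥ 0, confirming Bessel's inequality. (The deficit equals ||v − Σ <v,e_j> e_j||^2, the squared distance from v to span{e_j}.)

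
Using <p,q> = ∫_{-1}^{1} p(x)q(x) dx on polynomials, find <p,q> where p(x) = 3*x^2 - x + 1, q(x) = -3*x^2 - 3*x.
<p,q> = -18/5

Expand the product: p(x)·q(x) = -9*x^4 - 6*x^3 - 3*x.
∫_{-1}^{1} of each monomial x^k gives [2/(k+1) if k even, 0 if k odd]. Integrating term-by-term (or equivalently evaluating the antiderivative F(x) = -9*x^5/5 - 3*x^4/2 - 3*x^2/2 at the endpoints):
  F(1) − F(−1) = -24/5 − (-6/5) = -18/5.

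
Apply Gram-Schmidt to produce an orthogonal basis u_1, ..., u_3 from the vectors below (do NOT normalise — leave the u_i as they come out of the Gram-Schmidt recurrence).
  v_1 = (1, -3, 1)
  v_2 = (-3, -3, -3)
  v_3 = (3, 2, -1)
Orthogonal basis:
  u_1 = (1, -3, 1)
  u_2 = (-36/11, -24/11, -36/11)
  u_3 = (2, 0, -2)

Apply the Gram-Schmidt recurrence
  u_1 = v_1
  u_i = v_i − Σ_{j<i} ((v_i · u_j) / (u_j · u_j)) · u_j.

Step by step this gives:
  u_1 = (1, -3, 1)
  u_2 = (-36/11, -24/11, -36/11)
  u_3 = (2, 0, -2)

Orthogonality check:
  u_2 · u_1 = 0 (should be 0)
  u_3 · u_1 = 0 (should be 0)
  u_3 · u_2 = 0 (should be 0)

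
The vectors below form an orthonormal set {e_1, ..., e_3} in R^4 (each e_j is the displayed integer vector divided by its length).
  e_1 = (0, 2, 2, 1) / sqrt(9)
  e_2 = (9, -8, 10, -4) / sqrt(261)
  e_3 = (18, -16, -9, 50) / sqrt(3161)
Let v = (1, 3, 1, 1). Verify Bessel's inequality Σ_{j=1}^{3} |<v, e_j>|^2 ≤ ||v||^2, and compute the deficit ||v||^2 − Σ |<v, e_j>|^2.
Σ |<v, e_j>|^2 = 1019/109; ||v||^2 = 12; deficit = 289/109

Write each e_j = u_j / sqrt(<u_j, u_j>) where u_j is the displayed integer vector. Then <v, e_j> = <v, u_j> / sqrt(<u_j, u_j>), so |<v, e_j>|^2 = <v, u_j>^2 / <u_j, u_j>.
Coefficients: <v, e_1> = 9/sqrt(9), <v, e_2> = -9/sqrt(261), <v, e_3> = 11/sqrt(3161).
Square and sum: Σ |<v, e_j>|^2 = 1019/109.
Compute ||v||^2 = v·v = 12.
Deficit = 12 − 1019/109 = 289/109 ≥ 0, confirming Bessel's inequality. (The deficit equals ||v − Σ <v,e_j> e_j||^2, the squared distance from v to span{e_j}.)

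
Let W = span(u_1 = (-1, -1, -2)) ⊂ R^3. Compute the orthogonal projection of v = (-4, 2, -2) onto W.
proj_W(v) = (-1, -1, -2)

Set up U = [u_1 | ... | u_1] ∈ R^(3×1). The projector onto W = col(U) is P = U (U^T U)^(-1) U^T.
Compute U^T U =
  [6],
and U^T v = (6).
Solve U^T U · c = U^T v for the coefficients: c = (1). The projection is proj_W(v) = U c.
Check: (v - proj_W(v)) · u_1 = 0  (should be 0).
Result: proj_W(v) = (-1, -1, -2).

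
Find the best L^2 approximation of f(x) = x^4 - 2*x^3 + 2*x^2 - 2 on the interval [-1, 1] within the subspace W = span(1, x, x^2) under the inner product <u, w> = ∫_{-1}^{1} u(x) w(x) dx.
g(x) = 20*x^2/7 - 6*x/5 - 73/35

The best approximation g ∈ W is the orthogonal projection of f onto W. Writing g = a_0 + a_1 x + a_2 x^2, the coefficients solve the normal equations G · a = b where
  G_{ij} = <φ_i, φ_j> and b_i = <f, φ_i>, with φ_0 = 1, φ_1 = x, φ_2 = x^2.
G =
  [2, 0, 2/3]
  [0, 2/3, 0]
  [2/3, 0, 2/5],
b = (-34/15, -4/5, -26/105).
Solving gives a_0 = -73/35, a_1 = -6/5, a_2 = 20/7, so
  g(x) = 20*x^2/7 - 6*x/5 - 73/35.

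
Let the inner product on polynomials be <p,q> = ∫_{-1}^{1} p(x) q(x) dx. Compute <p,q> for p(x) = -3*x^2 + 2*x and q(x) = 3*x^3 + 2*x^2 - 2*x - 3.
<p,q> = 10/3

Expand the product: p(x)·q(x) = -9*x^5 + 10*x^3 + 5*x^2 - 6*x.
∫_{-1}^{1} of each monomial x^k gives [2/(k+1) if k even, 0 if k odd]. Integrating term-by-term (or equivalently evaluating the antiderivative F(x) = -3*x^6/2 + 5*x^4/2 + 5*x^3/3 - 3*x^2 at the endpoints):
  F(1) − F(−1) = -1/3 − (-11/3) = 10/3.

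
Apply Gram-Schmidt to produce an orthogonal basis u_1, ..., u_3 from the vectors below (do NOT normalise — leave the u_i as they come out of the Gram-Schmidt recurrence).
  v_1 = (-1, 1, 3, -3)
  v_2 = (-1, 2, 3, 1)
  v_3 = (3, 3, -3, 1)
Orthogonal basis:
  u_1 = (-1, 1, 3, -3)
  u_2 = (-11/20, 31/20, 33/20, 47/20)
  u_3 = (530/219, 776/219, -92/73, -194/219)

Apply the Gram-Schmidt recurrence
  u_1 = v_1
  u_i = v_i − Σ_{j<i} ((v_i · u_j) / (u_j · u_j)) · u_j.

Step by step this gives:
  u_1 = (-1, 1, 3, -3)
  u_2 = (-11/20, 31/20, 33/20, 47/20)
  u_3 = (530/219, 776/219, -92/73, -194/219)

Orthogonality check:
  u_2 · u_1 = 0 (should be 0)
  u_3 · u_1 = 0 (should be 0)
  u_3 · u_2 = 0 (should be 0)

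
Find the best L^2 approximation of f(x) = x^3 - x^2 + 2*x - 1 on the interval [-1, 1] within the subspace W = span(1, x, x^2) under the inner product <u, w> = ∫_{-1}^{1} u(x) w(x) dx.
g(x) = -x^2 + 13*x/5 - 1

The best approximation g ∈ W is the orthogonal projection of f onto W. Writing g = a_0 + a_1 x + a_2 x^2, the coefficients solve the normal equations G · a = b where
  G_{ij} = <φ_i, φ_j> and b_i = <f, φ_i>, with φ_0 = 1, φ_1 = x, φ_2 = x^2.
G =
  [2, 0, 2/3]
  [0, 2/3, 0]
  [2/3, 0, 2/5],
b = (-8/3, 26/15, -16/15).
Solving gives a_0 = -1, a_1 = 13/5, a_2 = -1, so
  g(x) = -x^2 + 13*x/5 - 1.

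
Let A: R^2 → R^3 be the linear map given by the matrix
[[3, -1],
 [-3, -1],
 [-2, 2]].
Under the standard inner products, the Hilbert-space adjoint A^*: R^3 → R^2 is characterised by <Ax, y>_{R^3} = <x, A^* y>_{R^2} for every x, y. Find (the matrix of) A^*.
A^* = A^T =
[[3, -3, -2],
 [-1, -1, 2]]

For real matrices with standard dot products, the defining identity <Ax, y> = <x, A^* y> gives (Ax)^T y = x^T (A^*) y, i.e. x^T A^T y = x^T (A^*) y. Since this holds for all x, y, we must have A^* = A^T. Therefore
A^* =
[[3, -3, -2],
 [-1, -1, 2]].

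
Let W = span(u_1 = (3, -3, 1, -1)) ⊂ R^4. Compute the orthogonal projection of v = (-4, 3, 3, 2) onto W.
proj_W(v) = (-3, 3, -1, 1)

Set up U = [u_1 | ... | u_1] ∈ R^(4×1). The projector onto W = col(U) is P = U (U^T U)^(-1) U^T.
Compute U^T U =
  [20],
and U^T v = (-20).
Solve U^T U · c = U^T v for the coefficients: c = (-1). The projection is proj_W(v) = U c.
Check: (v - proj_W(v)) · u_1 = 0  (should be 0).
Result: proj_W(v) = (-3, 3, -1, 1).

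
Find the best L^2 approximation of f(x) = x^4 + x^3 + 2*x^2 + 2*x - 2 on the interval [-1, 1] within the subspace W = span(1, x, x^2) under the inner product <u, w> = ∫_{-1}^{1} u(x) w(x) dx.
g(x) = 20*x^2/7 + 13*x/5 - 73/35

The best approximation g ∈ W is the orthogonal projection of f onto W. Writing g = a_0 + a_1 x + a_2 x^2, the coefficients solve the normal equations G · a = b where
  G_{ij} = <φ_i, φ_j> and b_i = <f, φ_i>, with φ_0 = 1, φ_1 = x, φ_2 = x^2.
G =
  [2, 0, 2/3]
  [0, 2/3, 0]
  [2/3, 0, 2/5],
b = (-34/15, 26/15, -26/105).
Solving gives a_0 = -73/35, a_1 = 13/5, a_2 = 20/7, so
  g(x) = 20*x^2/7 + 13*x/5 - 73/35.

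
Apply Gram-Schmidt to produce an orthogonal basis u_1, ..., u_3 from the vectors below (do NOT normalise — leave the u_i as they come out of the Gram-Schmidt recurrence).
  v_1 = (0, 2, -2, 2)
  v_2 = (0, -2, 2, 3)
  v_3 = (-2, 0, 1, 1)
Orthogonal basis:
  u_1 = (0, 2, -2, 2)
  u_2 = (0, -5/3, 5/3, 10/3)
  u_3 = (-2, 1/2, 1/2, 0)

Apply the Gram-Schmidt recurrence
  u_1 = v_1
  u_i = v_i − Σ_{j<i} ((v_i · u_j) / (u_j · u_j)) · u_j.

Step by step this gives:
  u_1 = (0, 2, -2, 2)
  u_2 = (0, -5/3, 5/3, 10/3)
  u_3 = (-2, 1/2, 1/2, 0)

Orthogonality check:
  u_2 · u_1 = 0 (should be 0)
  u_3 · u_1 = 0 (should be 0)
  u_3 · u_2 = 0 (should be 0)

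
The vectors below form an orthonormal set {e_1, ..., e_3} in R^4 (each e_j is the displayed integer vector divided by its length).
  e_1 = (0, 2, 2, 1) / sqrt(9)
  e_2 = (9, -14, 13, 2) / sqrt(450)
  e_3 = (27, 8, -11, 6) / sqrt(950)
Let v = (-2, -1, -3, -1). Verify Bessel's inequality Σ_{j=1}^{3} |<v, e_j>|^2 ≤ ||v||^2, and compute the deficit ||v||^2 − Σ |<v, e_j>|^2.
Σ |<v, e_j>|^2 = 281/19; ||v||^2 = 15; deficit = 4/19

Write each e_j = u_j / sqrt(<u_j, u_j>) where u_j is the displayed integer vector. Then <v, e_j> = <v, u_j> / sqrt(<u_j, u_j>), so |<v, e_j>|^2 = <v, u_j>^2 / <u_j, u_j>.
Coefficients: <v, e_1> = -9/sqrt(9), <v, e_2> = -45/sqrt(450), <v, e_3> = -35/sqrt(950).
Square and sum: Σ |<v, e_j>|^2 = 281/19.
Compute ||v||^2 = v·v = 15.
Deficit = 15 − 281/19 = 4/19 ≥ 0, confirming Bessel's inequality. (The deficit equals ||v − Σ <v,e_j> e_j||^2, the squared distance from v to span{e_j}.)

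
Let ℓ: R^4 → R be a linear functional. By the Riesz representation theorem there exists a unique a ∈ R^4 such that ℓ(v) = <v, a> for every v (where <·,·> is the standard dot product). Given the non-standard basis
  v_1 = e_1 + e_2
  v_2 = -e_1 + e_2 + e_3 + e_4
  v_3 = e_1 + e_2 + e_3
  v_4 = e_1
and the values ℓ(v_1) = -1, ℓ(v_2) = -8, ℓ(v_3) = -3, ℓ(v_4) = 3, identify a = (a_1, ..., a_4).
a = (3, -4, -2, 1)

Write a = (a_1, ..., a_4) in the standard basis. For each basis vector v_i, ℓ(v_i) = <v_i, a> is a linear equation in the a_j's. Collect the n equations into a matrix system V a = ℓ, where row i of V is v_i (expressed in the standard basis). Since V is invertible (lower-triangular with 1s on the diagonal, up to permutation), solve by back-substitution:
  V =
[[1, 1, 0, 0],
 [-1, 1, 1, 1],
 [1, 1, 1, 0],
 [1, 0, 0, 0]]
  V a = (-1, -8, -3, 3)
Solving gives a = (3, -4, -2, 1).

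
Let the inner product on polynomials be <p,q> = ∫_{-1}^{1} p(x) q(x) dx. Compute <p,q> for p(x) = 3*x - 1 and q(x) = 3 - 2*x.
<p,q> = -10

Expand the product: p(x)·q(x) = -6*x^2 + 11*x - 3.
∫_{-1}^{1} of each monomial x^k gives [2/(k+1) if k even, 0 if k odd]. Integrating term-by-term (or equivalently evaluating the antiderivative F(x) = -2*x^3 + 11*x^2/2 - 3*x at the endpoints):
  F(1) − F(−1) = 1/2 − (21/2) = -10.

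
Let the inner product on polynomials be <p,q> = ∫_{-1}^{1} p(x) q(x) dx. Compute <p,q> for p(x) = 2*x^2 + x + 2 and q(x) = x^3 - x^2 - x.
<p,q> = -12/5

Expand the product: p(x)·q(x) = 2*x^5 - x^4 - x^3 - 3*x^2 - 2*x.
∫_{-1}^{1} of each monomial x^k gives [2/(k+1) if k even, 0 if k odd]. Integrating term-by-term (or equivalently evaluating the antiderivative F(x) = x^6/3 - x^5/5 - x^4/4 - x^3 - x^2 at the endpoints):
  F(1) − F(−1) = -127/60 − (17/60) = -12/5.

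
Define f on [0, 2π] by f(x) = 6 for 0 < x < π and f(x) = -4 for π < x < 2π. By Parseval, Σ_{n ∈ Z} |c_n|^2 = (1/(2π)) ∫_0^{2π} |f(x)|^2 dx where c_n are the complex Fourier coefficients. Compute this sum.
Σ |c_n|^2 = 26

Parseval equates the L^2 energy of f (normalised by 1/(2π)) with the ℓ^2 sum of its Fourier coefficients: (1/(2π)) ∫_0^{2π} |f|^2 = Σ |c_n|^2.
Compute the left side: (1/(2π)) [∫_0^π 6^2 dx + ∫_π^{2π} (-4)^2 dx] = (1/(2π)) · (36π + 16π) = (36 + 16)/2 = 26.
So Σ_{n ∈ Z} |c_n|^2 = 26.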